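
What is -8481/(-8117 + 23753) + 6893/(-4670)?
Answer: -24564203/12170020 ≈ -2.0184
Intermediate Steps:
-8481/(-8117 + 23753) + 6893/(-4670) = -8481/15636 + 6893*(-1/4670) = -8481*1/15636 - 6893/4670 = -2827/5212 - 6893/4670 = -24564203/12170020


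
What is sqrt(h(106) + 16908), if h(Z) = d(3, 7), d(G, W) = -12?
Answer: 16*sqrt(66) ≈ 129.98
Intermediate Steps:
h(Z) = -12
sqrt(h(106) + 16908) = sqrt(-12 + 16908) = sqrt(16896) = 16*sqrt(66)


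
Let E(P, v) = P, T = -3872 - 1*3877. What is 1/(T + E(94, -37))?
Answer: -1/7655 ≈ -0.00013063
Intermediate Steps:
T = -7749 (T = -3872 - 3877 = -7749)
1/(T + E(94, -37)) = 1/(-7749 + 94) = 1/(-7655) = -1/7655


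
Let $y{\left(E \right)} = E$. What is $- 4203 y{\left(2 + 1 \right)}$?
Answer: $-12609$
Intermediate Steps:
$- 4203 y{\left(2 + 1 \right)} = - 4203 \left(2 + 1\right) = \left(-4203\right) 3 = -12609$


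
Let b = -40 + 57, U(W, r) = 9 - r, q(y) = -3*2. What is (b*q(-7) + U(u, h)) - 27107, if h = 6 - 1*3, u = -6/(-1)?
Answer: -27203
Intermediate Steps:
q(y) = -6
u = 6 (u = -6*(-1) = 6)
h = 3 (h = 6 - 3 = 3)
b = 17
(b*q(-7) + U(u, h)) - 27107 = (17*(-6) + (9 - 1*3)) - 27107 = (-102 + (9 - 3)) - 27107 = (-102 + 6) - 27107 = -96 - 27107 = -27203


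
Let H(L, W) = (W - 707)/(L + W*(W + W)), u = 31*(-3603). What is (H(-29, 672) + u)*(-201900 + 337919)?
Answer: -13720822005014878/903139 ≈ -1.5192e+10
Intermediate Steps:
u = -111693
H(L, W) = (-707 + W)/(L + 2*W²) (H(L, W) = (-707 + W)/(L + W*(2*W)) = (-707 + W)/(L + 2*W²))
(H(-29, 672) + u)*(-201900 + 337919) = ((-707 + 672)/(-29 + 2*672²) - 111693)*(-201900 + 337919) = (-35/(-29 + 2*451584) - 111693)*136019 = (-35/(-29 + 903168) - 111693)*136019 = (-35/903139 - 111693)*136019 = -100874304362/903139*136019 = -13720822005014878/903139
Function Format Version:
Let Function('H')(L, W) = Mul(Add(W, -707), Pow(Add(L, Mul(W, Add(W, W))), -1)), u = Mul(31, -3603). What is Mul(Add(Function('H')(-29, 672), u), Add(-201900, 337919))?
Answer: Rational(-13720822005014878, 903139) ≈ -1.5192e+10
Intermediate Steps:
u = -111693
Function('H')(L, W) = Mul(Pow(Add(L, Mul(2, Pow(W, 2))), -1), Add(-707, W)) (Function('H')(L, W) = Mul(Add(-707, W), Pow(Add(L, Mul(W, Mul(2, W))), -1)) = Mul(Add(-707, W), Pow(Add(L, Mul(2, Pow(W, 2))), -1)) = Mul(Pow(Add(L, Mul(2, Pow(W, 2))), -1), Add(-707, W)))
Mul(Add(Function('H')(-29, 672), u), Add(-201900, 337919)) = Mul(Add(Mul(Pow(Add(-29, Mul(2, Pow(672, 2))), -1), Add(-707, 672)), -111693), Add(-201900, 337919)) = Mul(Add(Mul(Pow(Add(-29, Mul(2, 451584)), -1), -35), -111693), 136019) = Mul(Add(Mul(Pow(Add(-29, 903168), -1), -35), -111693), 136019) = Mul(Add(Mul(Pow(903139, -1), -35), -111693), 136019) = Mul(Add(Mul(Rational(1, 903139), -35), -111693), 136019) = Mul(Add(Rational(-35, 903139), -111693), 136019) = Mul(Rational(-100874304362, 903139), 136019) = Rational(-13720822005014878, 903139)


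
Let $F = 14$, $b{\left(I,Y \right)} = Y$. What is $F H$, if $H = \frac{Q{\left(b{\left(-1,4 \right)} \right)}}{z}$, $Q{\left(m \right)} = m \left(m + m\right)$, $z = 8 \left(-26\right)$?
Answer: $- \frac{28}{13} \approx -2.1538$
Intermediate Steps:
$z = -208$
$Q{\left(m \right)} = 2 m^{2}$ ($Q{\left(m \right)} = m 2 m = 2 m^{2}$)
$H = - \frac{2}{13}$ ($H = \frac{2 \cdot 4^{2}}{-208} = 2 \cdot 16 \left(- \frac{1}{208}\right) = 32 \left(- \frac{1}{208}\right) = - \frac{2}{13} \approx -0.15385$)
$F H = 14 \left(- \frac{2}{13}\right) = - \frac{28}{13}$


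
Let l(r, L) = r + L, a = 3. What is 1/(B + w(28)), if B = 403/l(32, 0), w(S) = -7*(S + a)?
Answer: -32/6541 ≈ -0.0048922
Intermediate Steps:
l(r, L) = L + r
w(S) = -21 - 7*S (w(S) = -7*(S + 3) = -7*(3 + S) = -21 - 7*S)
B = 403/32 (B = 403/(0 + 32) = 403/32 ≈ 12.594)
1/(B + w(28)) = 1/(403/32 + (-21 - 7*28)) = 1/(403/32 + (-21 - 196)) = 1/(403/32 - 217) = 1/(-6541/32) = -32/6541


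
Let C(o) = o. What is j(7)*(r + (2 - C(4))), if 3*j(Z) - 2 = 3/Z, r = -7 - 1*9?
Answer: -102/7 ≈ -14.571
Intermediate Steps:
r = -16 (r = -7 - 9 = -16)
j(Z) = 2/3 + 1/Z (j(Z) = 2/3 + (3/Z)/3 = 2/3 + 1/Z)
j(7)*(r + (2 - C(4))) = (2/3 + 1/7)*(-16 + (2 - 1*4)) = (2/3 + 1/7)*(-16 + (2 - 4)) = 17*(-16 - 2)/21 = (17/21)*(-18) = -102/7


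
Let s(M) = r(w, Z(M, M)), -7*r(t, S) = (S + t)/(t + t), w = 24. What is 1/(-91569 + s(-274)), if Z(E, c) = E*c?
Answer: -84/7710571 ≈ -1.0894e-5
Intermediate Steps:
r(t, S) = -(S + t)/(14*t) (r(t, S) = -(S + t)/(7*(t + t)) = -(S + t)/(7*(2*t)) = -(S + t)*1/(2*t)/7 = -(S + t)/(14*t))
s(M) = -1/14 - M**2/336 (s(M) = (1/14)*(-M*M - 1*24)/24 = (1/14)*(1/24)*(-M**2 - 24) = (1/14)*(1/24)*(-24 - M**2) = -1/14 - M**2/336)
1/(-91569 + s(-274)) = 1/(-91569 + (-1/14 - 1/336*(-274)**2)) = 1/(-91569 + (-1/14 - 1/336*75076)) = 1/(-91569 + (-1/14 - 18769/84)) = 1/(-91569 - 18775/84) = 1/(-7710571/84) = -84/7710571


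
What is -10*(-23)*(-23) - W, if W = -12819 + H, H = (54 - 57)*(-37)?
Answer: 7418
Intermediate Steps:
H = 111 (H = -3*(-37) = 111)
W = -12708 (W = -12819 + 111 = -12708)
-10*(-23)*(-23) - W = -10*(-23)*(-23) - 1*(-12708) = 230*(-23) + 12708 = -5290 + 12708 = 7418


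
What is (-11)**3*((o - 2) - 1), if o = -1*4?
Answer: 9317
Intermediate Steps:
o = -4
(-11)**3*((o - 2) - 1) = (-11)**3*((-4 - 2) - 1) = -1331*(-6 - 1) = -1331*(-7) = 9317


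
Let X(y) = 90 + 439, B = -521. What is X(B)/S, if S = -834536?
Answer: -529/834536 ≈ -0.00063389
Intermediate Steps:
X(y) = 529
X(B)/S = 529/(-834536) = 529*(-1/834536) = -529/834536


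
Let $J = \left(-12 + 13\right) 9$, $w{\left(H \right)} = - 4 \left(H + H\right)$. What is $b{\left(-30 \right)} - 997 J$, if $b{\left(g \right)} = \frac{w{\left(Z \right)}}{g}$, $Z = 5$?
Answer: $- \frac{26915}{3} \approx -8971.7$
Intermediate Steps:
$w{\left(H \right)} = - 8 H$ ($w{\left(H \right)} = - 4 \cdot 2 H = - 8 H$)
$b{\left(g \right)} = - \frac{40}{g}$ ($b{\left(g \right)} = \frac{\left(-8\right) 5}{g} = - \frac{40}{g}$)
$J = 9$ ($J = 1 \cdot 9 = 9$)
$b{\left(-30 \right)} - 997 J = - \frac{40}{-30} - 8973 = \left(-40\right) \left(- \frac{1}{30}\right) - 8973 = \frac{4}{3} - 8973 = - \frac{26915}{3}$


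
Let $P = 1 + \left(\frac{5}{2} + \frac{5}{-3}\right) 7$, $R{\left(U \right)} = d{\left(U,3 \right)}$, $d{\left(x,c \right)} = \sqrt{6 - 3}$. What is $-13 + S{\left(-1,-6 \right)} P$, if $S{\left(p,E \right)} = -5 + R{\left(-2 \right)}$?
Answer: $- \frac{283}{6} + \frac{41 \sqrt{3}}{6} \approx -35.331$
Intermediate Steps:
$d{\left(x,c \right)} = \sqrt{3}$
$R{\left(U \right)} = \sqrt{3}$
$P = \frac{41}{6}$ ($P = 1 + \left(5 \cdot \frac{1}{2} + 5 \left(- \frac{1}{3}\right)\right) 7 = 1 + \left(\frac{5}{2} - \frac{5}{3}\right) 7 = 1 + \frac{5}{6} \cdot 7 = 1 + \frac{35}{6} = \frac{41}{6} \approx 6.8333$)
$S{\left(p,E \right)} = -5 + \sqrt{3}$
$-13 + S{\left(-1,-6 \right)} P = -13 + \left(-5 + \sqrt{3}\right) \frac{41}{6} = -13 - \left(\frac{205}{6} - \frac{41 \sqrt{3}}{6}\right) = - \frac{283}{6} + \frac{41 \sqrt{3}}{6}$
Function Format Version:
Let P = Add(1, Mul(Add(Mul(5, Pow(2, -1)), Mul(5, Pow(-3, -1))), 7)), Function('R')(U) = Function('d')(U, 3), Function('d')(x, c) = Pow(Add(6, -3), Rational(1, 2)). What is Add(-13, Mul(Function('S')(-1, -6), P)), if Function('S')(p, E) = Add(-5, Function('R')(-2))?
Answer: Add(Rational(-283, 6), Mul(Rational(41, 6), Pow(3, Rational(1, 2)))) ≈ -35.331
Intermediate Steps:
Function('d')(x, c) = Pow(3, Rational(1, 2))
Function('R')(U) = Pow(3, Rational(1, 2))
P = Rational(41, 6) (P = Add(1, Mul(Add(Mul(5, Rational(1, 2)), Mul(5, Rational(-1, 3))), 7)) = Add(1, Mul(Add(Rational(5, 2), Rational(-5, 3)), 7)) = Add(1, Mul(Rational(5, 6), 7)) = Add(1, Rational(35, 6)) = Rational(41, 6) ≈ 6.8333)
Function('S')(p, E) = Add(-5, Pow(3, Rational(1, 2)))
Add(-13, Mul(Function('S')(-1, -6), P)) = Add(-13, Mul(Add(-5, Pow(3, Rational(1, 2))), Rational(41, 6))) = Add(-13, Add(Rational(-205, 6), Mul(Rational(41, 6), Pow(3, Rational(1, 2))))) = Add(Rational(-283, 6), Mul(Rational(41, 6), Pow(3, Rational(1, 2))))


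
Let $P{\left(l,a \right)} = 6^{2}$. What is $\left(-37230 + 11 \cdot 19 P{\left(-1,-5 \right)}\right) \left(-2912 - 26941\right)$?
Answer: $886813218$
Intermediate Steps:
$P{\left(l,a \right)} = 36$
$\left(-37230 + 11 \cdot 19 P{\left(-1,-5 \right)}\right) \left(-2912 - 26941\right) = \left(-37230 + 11 \cdot 19 \cdot 36\right) \left(-2912 - 26941\right) = \left(-37230 + 209 \cdot 36\right) \left(-29853\right) = \left(-37230 + 7524\right) \left(-29853\right) = \left(-29706\right) \left(-29853\right) = 886813218$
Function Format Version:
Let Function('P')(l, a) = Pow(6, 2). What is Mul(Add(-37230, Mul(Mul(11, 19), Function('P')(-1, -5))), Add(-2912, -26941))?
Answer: 886813218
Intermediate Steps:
Function('P')(l, a) = 36
Mul(Add(-37230, Mul(Mul(11, 19), Function('P')(-1, -5))), Add(-2912, -26941)) = Mul(Add(-37230, Mul(Mul(11, 19), 36)), Add(-2912, -26941)) = Mul(Add(-37230, Mul(209, 36)), -29853) = Mul(Add(-37230, 7524), -29853) = Mul(-29706, -29853) = 886813218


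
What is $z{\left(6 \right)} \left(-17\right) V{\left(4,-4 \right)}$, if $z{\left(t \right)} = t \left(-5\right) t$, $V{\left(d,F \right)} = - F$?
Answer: $12240$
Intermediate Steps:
$z{\left(t \right)} = - 5 t^{2}$ ($z{\left(t \right)} = - 5 t t = - 5 t^{2}$)
$z{\left(6 \right)} \left(-17\right) V{\left(4,-4 \right)} = - 5 \cdot 6^{2} \left(-17\right) \left(\left(-1\right) \left(-4\right)\right) = \left(-5\right) 36 \left(-17\right) 4 = \left(-180\right) \left(-17\right) 4 = 3060 \cdot 4 = 12240$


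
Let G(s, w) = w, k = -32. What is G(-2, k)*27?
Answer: -864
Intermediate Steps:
G(-2, k)*27 = -32*27 = -864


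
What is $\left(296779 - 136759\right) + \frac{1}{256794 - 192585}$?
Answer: $\frac{10274724181}{64209} \approx 1.6002 \cdot 10^{5}$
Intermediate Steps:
$\left(296779 - 136759\right) + \frac{1}{256794 - 192585} = 160020 + \frac{1}{256794 - 192585} = 160020 + \frac{1}{64209} = \frac{10274724181}{64209}$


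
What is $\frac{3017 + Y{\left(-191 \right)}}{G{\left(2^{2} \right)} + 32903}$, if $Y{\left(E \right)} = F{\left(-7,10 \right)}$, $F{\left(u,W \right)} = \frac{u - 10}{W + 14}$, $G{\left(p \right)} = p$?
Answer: $\frac{72391}{789768} \approx 0.091661$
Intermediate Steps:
$F{\left(u,W \right)} = \frac{-10 + u}{14 + W}$
$Y{\left(E \right)} = - \frac{17}{24}$ ($Y{\left(E \right)} = \frac{-10 - 7}{14 + 10} = \frac{1}{24} \left(-17\right) = - \frac{17}{24}$)
$\frac{3017 + Y{\left(-191 \right)}}{G{\left(2^{2} \right)} + 32903} = \frac{3017 - \frac{17}{24}}{2^{2} + 32903} = \frac{72391}{24 \left(4 + 32903\right)} = \frac{72391}{24 \cdot 32907} = \frac{72391}{24} \cdot \frac{1}{32907} = \frac{72391}{789768}$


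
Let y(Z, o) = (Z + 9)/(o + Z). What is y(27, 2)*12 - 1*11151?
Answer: -322947/29 ≈ -11136.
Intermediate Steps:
y(Z, o) = (9 + Z)/(Z + o)
y(27, 2)*12 - 1*11151 = ((9 + 27)/(27 + 2))*12 - 1*11151 = (36/29)*12 - 11151 = 432/29 - 11151 = -322947/29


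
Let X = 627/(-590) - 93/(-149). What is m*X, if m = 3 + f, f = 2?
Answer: -38553/17582 ≈ -2.1928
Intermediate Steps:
m = 5 (m = 3 + 2 = 5)
X = -38553/87910 (X = 627*(-1/590) - 93*(-1/149) = -627/590 + 93/149 = -38553/87910 ≈ -0.43855)
m*X = 5*(-38553/87910) = -38553/17582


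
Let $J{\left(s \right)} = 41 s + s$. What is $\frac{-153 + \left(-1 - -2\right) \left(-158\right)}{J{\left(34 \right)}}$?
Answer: $- \frac{311}{1428} \approx -0.21779$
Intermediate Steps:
$J{\left(s \right)} = 42 s$
$\frac{-153 + \left(-1 - -2\right) \left(-158\right)}{J{\left(34 \right)}} = \frac{-153 + \left(-1 - -2\right) \left(-158\right)}{42 \cdot 34} = \frac{-153 + \left(-1 + 2\right) \left(-158\right)}{1428} = \left(-153 + 1 \left(-158\right)\right) \frac{1}{1428} = \left(-153 - 158\right) \frac{1}{1428} = \left(-311\right) \frac{1}{1428} = - \frac{311}{1428}$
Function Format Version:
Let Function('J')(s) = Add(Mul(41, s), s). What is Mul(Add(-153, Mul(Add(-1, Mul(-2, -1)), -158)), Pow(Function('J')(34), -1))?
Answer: Rational(-311, 1428) ≈ -0.21779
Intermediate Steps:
Function('J')(s) = Mul(42, s)
Mul(Add(-153, Mul(Add(-1, Mul(-2, -1)), -158)), Pow(Function('J')(34), -1)) = Mul(Add(-153, Mul(Add(-1, Mul(-2, -1)), -158)), Pow(Mul(42, 34), -1)) = Mul(Add(-153, Mul(Add(-1, 2), -158)), Pow(1428, -1)) = Mul(Add(-153, Mul(1, -158)), Rational(1, 1428)) = Mul(Add(-153, -158), Rational(1, 1428)) = Mul(-311, Rational(1, 1428)) = Rational(-311, 1428)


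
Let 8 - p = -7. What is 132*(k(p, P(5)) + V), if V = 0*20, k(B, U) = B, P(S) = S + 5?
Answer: 1980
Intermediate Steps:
P(S) = 5 + S
p = 15 (p = 8 - 1*(-7) = 8 + 7 = 15)
V = 0
132*(k(p, P(5)) + V) = 132*(15 + 0) = 132*15 = 1980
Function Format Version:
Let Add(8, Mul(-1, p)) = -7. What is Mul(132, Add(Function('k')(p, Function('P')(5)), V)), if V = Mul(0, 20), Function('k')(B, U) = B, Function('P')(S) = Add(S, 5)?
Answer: 1980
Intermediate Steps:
Function('P')(S) = Add(5, S)
p = 15 (p = Add(8, Mul(-1, -7)) = Add(8, 7) = 15)
V = 0
Mul(132, Add(Function('k')(p, Function('P')(5)), V)) = Mul(132, Add(15, 0)) = Mul(132, 15) = 1980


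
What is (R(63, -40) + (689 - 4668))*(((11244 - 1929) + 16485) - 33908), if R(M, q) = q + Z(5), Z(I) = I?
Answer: 32545512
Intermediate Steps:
R(M, q) = 5 + q (R(M, q) = q + 5 = 5 + q)
(R(63, -40) + (689 - 4668))*(((11244 - 1929) + 16485) - 33908) = ((5 - 40) + (689 - 4668))*(((11244 - 1929) + 16485) - 33908) = (-35 - 3979)*((9315 + 16485) - 33908) = -4014*(25800 - 33908) = -4014*(-8108) = 32545512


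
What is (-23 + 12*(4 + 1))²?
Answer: 1369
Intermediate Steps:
(-23 + 12*(4 + 1))² = (-23 + 12*5)² = (-23 + 60)² = 37² = 1369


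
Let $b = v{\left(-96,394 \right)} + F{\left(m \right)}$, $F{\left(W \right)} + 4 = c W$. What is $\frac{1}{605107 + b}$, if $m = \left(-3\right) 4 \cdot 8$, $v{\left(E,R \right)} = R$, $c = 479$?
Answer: $\frac{1}{559513} \approx 1.7873 \cdot 10^{-6}$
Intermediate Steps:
$m = -96$ ($m = \left(-12\right) 8 = -96$)
$F{\left(W \right)} = -4 + 479 W$
$b = -45594$ ($b = 394 + \left(-4 + 479 \left(-96\right)\right) = 394 - 45988 = -45594$)
$\frac{1}{605107 + b} = \frac{1}{605107 - 45594} = \frac{1}{559513}$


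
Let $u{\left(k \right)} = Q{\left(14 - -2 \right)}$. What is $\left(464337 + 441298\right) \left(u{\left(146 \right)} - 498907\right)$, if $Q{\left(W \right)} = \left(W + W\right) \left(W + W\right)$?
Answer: $-450900270705$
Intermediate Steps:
$Q{\left(W \right)} = 4 W^{2}$ ($Q{\left(W \right)} = 2 W 2 W = 4 W^{2}$)
$u{\left(k \right)} = 1024$ ($u{\left(k \right)} = 4 \left(14 - -2\right)^{2} = 4 \left(14 + 2\right)^{2} = 4 \cdot 16^{2} = 4 \cdot 256 = 1024$)
$\left(464337 + 441298\right) \left(u{\left(146 \right)} - 498907\right) = \left(464337 + 441298\right) \left(1024 - 498907\right) = 905635 \left(-497883\right) = -450900270705$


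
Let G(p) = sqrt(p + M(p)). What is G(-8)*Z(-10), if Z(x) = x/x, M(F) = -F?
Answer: 0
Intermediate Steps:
Z(x) = 1
G(p) = 0 (G(p) = sqrt(p - p) = sqrt(0) = 0)
G(-8)*Z(-10) = 0*1 = 0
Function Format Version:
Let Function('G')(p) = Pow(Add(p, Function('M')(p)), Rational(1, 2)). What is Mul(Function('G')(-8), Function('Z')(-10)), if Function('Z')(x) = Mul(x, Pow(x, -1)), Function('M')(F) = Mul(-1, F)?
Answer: 0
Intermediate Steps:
Function('Z')(x) = 1
Function('G')(p) = 0 (Function('G')(p) = Pow(Add(p, Mul(-1, p)), Rational(1, 2)) = Pow(0, Rational(1, 2)) = 0)
Mul(Function('G')(-8), Function('Z')(-10)) = Mul(0, 1) = 0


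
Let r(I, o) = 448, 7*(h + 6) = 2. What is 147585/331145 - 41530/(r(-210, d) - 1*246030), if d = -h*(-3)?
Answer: 4999667132/8132325139 ≈ 0.61479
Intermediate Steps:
h = -40/7 (h = -6 + (⅐)*2 = -6 + 2/7 = -40/7 ≈ -5.7143)
d = -120/7 (d = -1*(-40/7)*(-3) = (40/7)*(-3) = -120/7 ≈ -17.143)
147585/331145 - 41530/(r(-210, d) - 1*246030) = 147585/331145 - 41530/(448 - 1*246030) = 147585*(1/331145) - 41530/(448 - 246030) = 29517/66229 - 41530/(-245582) = 29517/66229 - 41530*(-1/245582) = 29517/66229 + 20765/122791 = 4999667132/8132325139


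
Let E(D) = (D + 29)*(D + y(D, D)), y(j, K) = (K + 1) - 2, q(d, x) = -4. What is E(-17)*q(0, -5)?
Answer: 1680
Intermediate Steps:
y(j, K) = -1 + K (y(j, K) = (1 + K) - 2 = -1 + K)
E(D) = (-1 + 2*D)*(29 + D) (E(D) = (D + 29)*(D + (-1 + D)) = (29 + D)*(-1 + 2*D) = (-1 + 2*D)*(29 + D))
E(-17)*q(0, -5) = (-29 + 2*(-17)² + 57*(-17))*(-4) = (-29 + 2*289 - 969)*(-4) = (-29 + 578 - 969)*(-4) = -420*(-4) = 1680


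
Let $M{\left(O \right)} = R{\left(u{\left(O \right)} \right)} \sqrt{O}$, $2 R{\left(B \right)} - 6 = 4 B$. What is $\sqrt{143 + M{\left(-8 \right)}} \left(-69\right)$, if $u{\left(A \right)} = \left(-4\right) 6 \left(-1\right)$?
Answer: $- 69 \sqrt{143 + 102 i \sqrt{2}} \approx -907.71 - 378.3 i$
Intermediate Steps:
$u{\left(A \right)} = 24$ ($u{\left(A \right)} = \left(-24\right) \left(-1\right) = 24$)
$R{\left(B \right)} = 3 + 2 B$ ($R{\left(B \right)} = 3 + \frac{4 B}{2} = 3 + 2 B$)
$M{\left(O \right)} = 51 \sqrt{O}$ ($M{\left(O \right)} = \left(3 + 2 \cdot 24\right) \sqrt{O} = \left(3 + 48\right) \sqrt{O} = 51 \sqrt{O}$)
$\sqrt{143 + M{\left(-8 \right)}} \left(-69\right) = \sqrt{143 + 51 \sqrt{-8}} \left(-69\right) = \sqrt{143 + 51 \cdot 2 i \sqrt{2}} \left(-69\right) = \sqrt{143 + 102 i \sqrt{2}} \left(-69\right) = - 69 \sqrt{143 + 102 i \sqrt{2}}$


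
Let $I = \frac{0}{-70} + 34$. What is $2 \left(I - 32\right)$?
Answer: $4$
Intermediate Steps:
$I = 34$ ($I = 0 \left(- \frac{1}{70}\right) + 34 = 0 + 34 = 34$)
$2 \left(I - 32\right) = 2 \left(34 - 32\right) = 2 \cdot 2 = 4$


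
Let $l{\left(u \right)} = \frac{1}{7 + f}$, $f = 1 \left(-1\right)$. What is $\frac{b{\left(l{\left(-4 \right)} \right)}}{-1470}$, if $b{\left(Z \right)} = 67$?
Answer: $- \frac{67}{1470} \approx -0.045578$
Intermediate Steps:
$f = -1$
$l{\left(u \right)} = \frac{1}{6}$ ($l{\left(u \right)} = \frac{1}{7 - 1} = \frac{1}{6}$)
$\frac{b{\left(l{\left(-4 \right)} \right)}}{-1470} = \frac{67}{-1470} = 67 \left(- \frac{1}{1470}\right) = - \frac{67}{1470}$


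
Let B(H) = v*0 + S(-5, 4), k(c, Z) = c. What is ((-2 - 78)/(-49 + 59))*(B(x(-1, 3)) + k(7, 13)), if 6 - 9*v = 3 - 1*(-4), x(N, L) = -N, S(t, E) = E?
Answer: -88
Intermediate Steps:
v = -⅑ (v = ⅔ - (3 - 1*(-4))/9 = ⅔ - (3 + 4)/9 = ⅔ - ⅑*7 = ⅔ - 7/9 = -⅑ ≈ -0.11111)
B(H) = 4 (B(H) = -⅑*0 + 4 = 0 + 4 = 4)
((-2 - 78)/(-49 + 59))*(B(x(-1, 3)) + k(7, 13)) = ((-2 - 78)/(-49 + 59))*(4 + 7) = -80/10*11 = -80*⅒*11 = -8*11 = -88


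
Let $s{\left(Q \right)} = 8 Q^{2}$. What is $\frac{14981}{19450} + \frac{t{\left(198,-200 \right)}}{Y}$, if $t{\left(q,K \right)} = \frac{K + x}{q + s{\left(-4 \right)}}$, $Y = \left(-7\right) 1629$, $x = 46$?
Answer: $\frac{3978073937}{5164500150} \approx 0.77027$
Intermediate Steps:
$Y = -11403$
$t{\left(q,K \right)} = \frac{46 + K}{128 + q}$ ($t{\left(q,K \right)} = \frac{K + 46}{q + 8 \left(-4\right)^{2}} = \frac{46 + K}{q + 8 \cdot 16} = \frac{46 + K}{q + 128} = \frac{46 + K}{128 + q}$)
$\frac{14981}{19450} + \frac{t{\left(198,-200 \right)}}{Y} = \frac{14981}{19450} + \frac{\frac{1}{128 + 198} \left(46 - 200\right)}{-11403} = 14981 \cdot \frac{1}{19450} + \frac{1}{326} \left(-154\right) \left(- \frac{1}{11403}\right) = \frac{14981}{19450} + \frac{1}{326} \left(-154\right) \left(- \frac{1}{11403}\right) = \frac{14981}{19450} - - \frac{11}{265527} = \frac{14981}{19450} + \frac{11}{265527} = \frac{3978073937}{5164500150}$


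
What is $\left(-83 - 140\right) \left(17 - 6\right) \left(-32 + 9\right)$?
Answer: $56419$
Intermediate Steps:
$\left(-83 - 140\right) \left(17 - 6\right) \left(-32 + 9\right) = - 223 \cdot 11 \left(-23\right) = \left(-223\right) \left(-253\right) = 56419$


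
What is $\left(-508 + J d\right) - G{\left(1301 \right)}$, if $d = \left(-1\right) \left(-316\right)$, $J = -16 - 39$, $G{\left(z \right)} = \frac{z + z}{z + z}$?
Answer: $-17889$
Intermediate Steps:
$G{\left(z \right)} = 1$ ($G{\left(z \right)} = \frac{2 z}{2 z} = 2 z \frac{1}{2 z} = 1$)
$J = -55$ ($J = -16 - 39 = -55$)
$d = 316$
$\left(-508 + J d\right) - G{\left(1301 \right)} = \left(-508 - 17380\right) - 1 = -17888 - 1 = -17889$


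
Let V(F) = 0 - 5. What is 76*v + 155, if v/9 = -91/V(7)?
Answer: 63019/5 ≈ 12604.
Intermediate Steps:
V(F) = -5
v = 819/5 (v = 9*(-91/(-5)) = 9*(-91*(-⅕)) = 9*(91/5) = 819/5 ≈ 163.80)
76*v + 155 = 76*(819/5) + 155 = 62244/5 + 155 = 63019/5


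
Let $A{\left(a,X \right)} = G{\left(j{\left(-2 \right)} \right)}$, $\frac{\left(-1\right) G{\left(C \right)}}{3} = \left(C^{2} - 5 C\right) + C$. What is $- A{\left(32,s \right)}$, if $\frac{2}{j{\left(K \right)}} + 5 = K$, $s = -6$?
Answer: $\frac{180}{49} \approx 3.6735$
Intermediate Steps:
$j{\left(K \right)} = \frac{2}{-5 + K}$
$G{\left(C \right)} = - 3 C^{2} + 12 C$ ($G{\left(C \right)} = - 3 \left(\left(C^{2} - 5 C\right) + C\right) = - 3 \left(C^{2} - 4 C\right) = - 3 C^{2} + 12 C$)
$A{\left(a,X \right)} = - \frac{180}{49}$ ($A{\left(a,X \right)} = 3 \frac{2}{-5 - 2} \left(4 - \frac{2}{-5 - 2}\right) = 3 \frac{2}{-7} \left(4 - \frac{2}{-7}\right) = 3 \cdot 2 \left(- \frac{1}{7}\right) \left(4 - 2 \left(- \frac{1}{7}\right)\right) = 3 \left(- \frac{2}{7}\right) \left(4 - - \frac{2}{7}\right) = 3 \left(- \frac{2}{7}\right) \left(4 + \frac{2}{7}\right) = 3 \left(- \frac{2}{7}\right) \frac{30}{7} = - \frac{180}{49}$)
$- A{\left(32,s \right)} = \left(-1\right) \left(- \frac{180}{49}\right) = \frac{180}{49}$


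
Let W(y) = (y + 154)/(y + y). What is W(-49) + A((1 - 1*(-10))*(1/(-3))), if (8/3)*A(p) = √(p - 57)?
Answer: -15/14 + I*√546/8 ≈ -1.0714 + 2.9208*I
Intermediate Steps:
W(y) = (154 + y)/(2*y) (W(y) = (154 + y)/((2*y)) = (154 + y)*(1/(2*y)) = (154 + y)/(2*y))
A(p) = 3*√(-57 + p)/8 (A(p) = 3*√(p - 57)/8 = 3*√(-57 + p)/8)
W(-49) + A((1 - 1*(-10))*(1/(-3))) = (½)*(154 - 49)/(-49) + 3*√(-57 + (1 - 1*(-10))*(1/(-3)))/8 = (½)*(-1/49)*105 + 3*√(-57 + (1 + 10)*(1*(-⅓)))/8 = -15/14 + 3*√(-57 + 11*(-⅓))/8 = -15/14 + 3*√(-57 - 11/3)/8 = -15/14 + 3*√(-182/3)/8 = -15/14 + 3*(I*√546/3)/8 = -15/14 + I*√546/8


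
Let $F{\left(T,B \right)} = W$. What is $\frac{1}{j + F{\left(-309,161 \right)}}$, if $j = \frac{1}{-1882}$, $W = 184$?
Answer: $\frac{1882}{346287} \approx 0.0054348$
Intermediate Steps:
$F{\left(T,B \right)} = 184$
$j = - \frac{1}{1882} \approx -0.00053135$
$\frac{1}{j + F{\left(-309,161 \right)}} = \frac{1}{- \frac{1}{1882} + 184} = \frac{1}{\frac{346287}{1882}} = \frac{1882}{346287}$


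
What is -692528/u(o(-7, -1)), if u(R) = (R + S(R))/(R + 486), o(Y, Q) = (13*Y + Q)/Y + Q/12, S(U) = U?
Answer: -14515733144/1097 ≈ -1.3232e+7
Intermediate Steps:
o(Y, Q) = Q/12 + (Q + 13*Y)/Y (o(Y, Q) = (Q + 13*Y)/Y + Q*(1/12) = (Q + 13*Y)/Y + Q/12 = Q/12 + (Q + 13*Y)/Y)
u(R) = 2*R/(486 + R) (u(R) = (R + R)/(R + 486) = (2*R)/(486 + R) = 2*R/(486 + R))
-692528/u(o(-7, -1)) = -692528*(486 + (13 + (1/12)*(-1) - 1/(-7)))/(2*(13 + (1/12)*(-1) - 1/(-7))) = -692528*(486 + (13 - 1/12 - 1*(-⅐)))/(2*(13 - 1/12 - 1*(-⅐))) = -692528*(486 + (13 - 1/12 + ⅐))/(2*(13 - 1/12 + ⅐)) = -692528/(2*(1097/84)/(486 + 1097/84)) = -692528/(2*(1097/84)/(41921/84)) = -692528/(2*(1097/84)*(84/41921)) = -692528/2194/41921 = -692528*41921/2194 = -14515733144/1097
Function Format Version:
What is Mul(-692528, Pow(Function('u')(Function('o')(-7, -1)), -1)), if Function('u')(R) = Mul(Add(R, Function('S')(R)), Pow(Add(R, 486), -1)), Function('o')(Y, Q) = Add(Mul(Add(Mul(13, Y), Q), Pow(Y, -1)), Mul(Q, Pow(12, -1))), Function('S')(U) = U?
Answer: Rational(-14515733144, 1097) ≈ -1.3232e+7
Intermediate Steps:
Function('o')(Y, Q) = Add(Mul(Rational(1, 12), Q), Mul(Pow(Y, -1), Add(Q, Mul(13, Y)))) (Function('o')(Y, Q) = Add(Mul(Add(Q, Mul(13, Y)), Pow(Y, -1)), Mul(Q, Rational(1, 12))) = Add(Mul(Pow(Y, -1), Add(Q, Mul(13, Y))), Mul(Rational(1, 12), Q)) = Add(Mul(Rational(1, 12), Q), Mul(Pow(Y, -1), Add(Q, Mul(13, Y)))))
Function('u')(R) = Mul(2, R, Pow(Add(486, R), -1)) (Function('u')(R) = Mul(Add(R, R), Pow(Add(R, 486), -1)) = Mul(Mul(2, R), Pow(Add(486, R), -1)) = Mul(2, R, Pow(Add(486, R), -1)))
Mul(-692528, Pow(Function('u')(Function('o')(-7, -1)), -1)) = Mul(-692528, Pow(Mul(2, Add(13, Mul(Rational(1, 12), -1), Mul(-1, Pow(-7, -1))), Pow(Add(486, Add(13, Mul(Rational(1, 12), -1), Mul(-1, Pow(-7, -1)))), -1)), -1)) = Mul(-692528, Pow(Mul(2, Add(13, Rational(-1, 12), Mul(-1, Rational(-1, 7))), Pow(Add(486, Add(13, Rational(-1, 12), Mul(-1, Rational(-1, 7)))), -1)), -1)) = Mul(-692528, Pow(Mul(2, Add(13, Rational(-1, 12), Rational(1, 7)), Pow(Add(486, Add(13, Rational(-1, 12), Rational(1, 7))), -1)), -1)) = Mul(-692528, Pow(Mul(2, Rational(1097, 84), Pow(Add(486, Rational(1097, 84)), -1)), -1)) = Mul(-692528, Pow(Mul(2, Rational(1097, 84), Pow(Rational(41921, 84), -1)), -1)) = Mul(-692528, Pow(Mul(2, Rational(1097, 84), Rational(84, 41921)), -1)) = Mul(-692528, Pow(Rational(2194, 41921), -1)) = Mul(-692528, Rational(41921, 2194)) = Rational(-14515733144, 1097)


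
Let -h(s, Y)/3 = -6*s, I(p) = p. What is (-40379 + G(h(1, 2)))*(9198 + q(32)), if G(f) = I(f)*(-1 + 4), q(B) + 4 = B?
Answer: -372038450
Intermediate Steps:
h(s, Y) = 18*s (h(s, Y) = -(-18)*s = 18*s)
q(B) = -4 + B
G(f) = 3*f (G(f) = f*(-1 + 4) = f*3 = 3*f)
(-40379 + G(h(1, 2)))*(9198 + q(32)) = (-40379 + 3*(18*1))*(9198 + (-4 + 32)) = (-40379 + 3*18)*(9198 + 28) = (-40379 + 54)*9226 = -40325*9226 = -372038450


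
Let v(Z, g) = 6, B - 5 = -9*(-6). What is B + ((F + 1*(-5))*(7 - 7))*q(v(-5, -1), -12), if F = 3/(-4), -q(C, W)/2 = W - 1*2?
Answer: 59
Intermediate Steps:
B = 59 (B = 5 - 9*(-6) = 5 + 54 = 59)
q(C, W) = 4 - 2*W (q(C, W) = -2*(W - 1*2) = -2*(W - 2) = -2*(-2 + W) = 4 - 2*W)
F = -¾ (F = 3*(-¼) = -¾ ≈ -0.75000)
B + ((F + 1*(-5))*(7 - 7))*q(v(-5, -1), -12) = 59 + ((-¾ + 1*(-5))*(7 - 7))*(4 - 2*(-12)) = 59 + ((-¾ - 5)*0)*(4 + 24) = 59 - 23/4*0*28 = 59 + 0*28 = 59 + 0 = 59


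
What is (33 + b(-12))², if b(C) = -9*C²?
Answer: 1595169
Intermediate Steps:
(33 + b(-12))² = (33 - 9*(-12)²)² = (33 - 9*144)² = (33 - 1296)² = (-1263)² = 1595169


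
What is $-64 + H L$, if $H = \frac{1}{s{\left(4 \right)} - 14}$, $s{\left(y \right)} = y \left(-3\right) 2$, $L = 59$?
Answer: $- \frac{2491}{38} \approx -65.553$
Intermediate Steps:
$s{\left(y \right)} = - 6 y$ ($s{\left(y \right)} = - 3 y 2 = - 6 y$)
$H = - \frac{1}{38}$ ($H = \frac{1}{\left(-6\right) 4 - 14} = \frac{1}{-24 - 14} = \frac{1}{-38} = - \frac{1}{38} \approx -0.026316$)
$-64 + H L = -64 - \frac{59}{38} = - \frac{2491}{38}$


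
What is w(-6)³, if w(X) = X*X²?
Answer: -10077696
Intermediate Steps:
w(X) = X³
w(-6)³ = ((-6)³)³ = (-216)³ = -10077696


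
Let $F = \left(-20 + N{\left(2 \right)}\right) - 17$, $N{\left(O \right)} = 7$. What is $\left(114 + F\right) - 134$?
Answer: $-50$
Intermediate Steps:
$F = -30$ ($F = \left(-20 + 7\right) - 17 = -13 + \left(-39 + 22\right) = -13 - 17 = -30$)
$\left(114 + F\right) - 134 = \left(114 - 30\right) - 134 = 84 - 134 = -50$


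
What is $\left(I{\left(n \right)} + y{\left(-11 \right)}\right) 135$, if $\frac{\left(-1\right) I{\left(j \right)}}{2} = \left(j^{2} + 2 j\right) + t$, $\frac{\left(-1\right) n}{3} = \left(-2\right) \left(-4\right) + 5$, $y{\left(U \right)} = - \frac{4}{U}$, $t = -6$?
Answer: $- \frac{4267350}{11} \approx -3.8794 \cdot 10^{5}$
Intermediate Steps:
$n = -39$ ($n = - 3 \left(\left(-2\right) \left(-4\right) + 5\right) = - 3 \left(8 + 5\right) = \left(-3\right) 13 = -39$)
$I{\left(j \right)} = 12 - 4 j - 2 j^{2}$ ($I{\left(j \right)} = - 2 \left(\left(j^{2} + 2 j\right) - 6\right) = - 2 \left(-6 + j^{2} + 2 j\right) = 12 - 4 j - 2 j^{2}$)
$\left(I{\left(n \right)} + y{\left(-11 \right)}\right) 135 = \left(\left(12 - -156 - 2 \left(-39\right)^{2}\right) - \frac{4}{-11}\right) 135 = \left(\left(12 + 156 - 3042\right) - - \frac{4}{11}\right) 135 = \left(\left(12 + 156 - 3042\right) + \frac{4}{11}\right) 135 = \left(-2874 + \frac{4}{11}\right) 135 = \left(- \frac{31610}{11}\right) 135 = - \frac{4267350}{11}$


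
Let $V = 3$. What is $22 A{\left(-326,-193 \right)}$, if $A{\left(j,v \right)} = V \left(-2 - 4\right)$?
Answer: $-396$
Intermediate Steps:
$A{\left(j,v \right)} = -18$ ($A{\left(j,v \right)} = 3 \left(-2 - 4\right) = 3 \left(-6\right) = -18$)
$22 A{\left(-326,-193 \right)} = 22 \left(-18\right) = -396$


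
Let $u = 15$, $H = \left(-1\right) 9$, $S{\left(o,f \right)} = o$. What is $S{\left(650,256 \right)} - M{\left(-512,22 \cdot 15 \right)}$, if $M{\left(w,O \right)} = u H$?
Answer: $785$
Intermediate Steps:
$H = -9$
$M{\left(w,O \right)} = -135$ ($M{\left(w,O \right)} = 15 \left(-9\right) = -135$)
$S{\left(650,256 \right)} - M{\left(-512,22 \cdot 15 \right)} = 650 - -135 = 650 + 135 = 785$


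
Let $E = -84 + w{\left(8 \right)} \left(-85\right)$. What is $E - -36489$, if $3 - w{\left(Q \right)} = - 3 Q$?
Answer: $34110$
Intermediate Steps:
$w{\left(Q \right)} = 3 + 3 Q$ ($w{\left(Q \right)} = 3 - - 3 Q = 3 + 3 Q$)
$E = -2379$ ($E = -84 + \left(3 + 3 \cdot 8\right) \left(-85\right) = -84 + \left(3 + 24\right) \left(-85\right) = -84 + 27 \left(-85\right) = -84 - 2295 = -2379$)
$E - -36489 = -2379 - -36489 = -2379 + 36489 = 34110$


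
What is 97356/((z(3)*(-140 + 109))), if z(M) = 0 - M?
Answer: 32452/31 ≈ 1046.8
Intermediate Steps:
z(M) = -M
97356/((z(3)*(-140 + 109))) = 97356/(((-1*3)*(-140 + 109))) = 97356/((-3*(-31))) = 97356/93 = 97356*(1/93) = 32452/31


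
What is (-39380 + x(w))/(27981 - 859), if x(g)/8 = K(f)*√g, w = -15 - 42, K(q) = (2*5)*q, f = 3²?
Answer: -19690/13561 + 360*I*√57/13561 ≈ -1.452 + 0.20042*I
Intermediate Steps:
f = 9
K(q) = 10*q
w = -57
x(g) = 720*√g (x(g) = 8*((10*9)*√g) = 8*(90*√g) = 720*√g)
(-39380 + x(w))/(27981 - 859) = (-39380 + 720*√(-57))/(27981 - 859) = (-39380 + 720*(I*√57))/27122 = (-39380 + 720*I*√57)*(1/27122) = -19690/13561 + 360*I*√57/13561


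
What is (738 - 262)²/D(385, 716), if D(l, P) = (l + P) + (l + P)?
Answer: 113288/1101 ≈ 102.90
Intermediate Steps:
D(l, P) = 2*P + 2*l (D(l, P) = (P + l) + (P + l) = 2*P + 2*l)
(738 - 262)²/D(385, 716) = (738 - 262)²/(2*716 + 2*385) = 476²/(1432 + 770) = 226576/2202 = 226576*(1/2202) = 113288/1101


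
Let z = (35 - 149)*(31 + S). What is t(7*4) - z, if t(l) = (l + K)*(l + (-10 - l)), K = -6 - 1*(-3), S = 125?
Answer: 17534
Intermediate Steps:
K = -3 (K = -6 + 3 = -3)
z = -17784 (z = (35 - 149)*(31 + 125) = -114*156 = -17784)
t(l) = 30 - 10*l (t(l) = (l - 3)*(l + (-10 - l)) = (-3 + l)*(-10) = 30 - 10*l)
t(7*4) - z = (30 - 70*4) - 1*(-17784) = (30 - 10*28) + 17784 = (30 - 280) + 17784 = -250 + 17784 = 17534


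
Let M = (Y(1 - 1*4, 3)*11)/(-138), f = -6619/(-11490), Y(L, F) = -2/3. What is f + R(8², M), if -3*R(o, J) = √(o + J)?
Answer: 6619/11490 - √304957/207 ≈ -2.0917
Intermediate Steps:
Y(L, F) = -⅔ (Y(L, F) = -2*⅓ = -⅔)
f = 6619/11490 (f = -6619*(-1/11490) = 6619/11490 ≈ 0.57607)
M = 11/207 (M = -⅔*11/(-138) = -22/3*(-1/138) = 11/207 ≈ 0.053140)
R(o, J) = -√(J + o)/3 (R(o, J) = -√(o + J)/3 = -√(J + o)/3)
f + R(8², M) = 6619/11490 - √(11/207 + 8²)/3 = 6619/11490 - √(11/207 + 64)/3 = 6619/11490 - √304957/207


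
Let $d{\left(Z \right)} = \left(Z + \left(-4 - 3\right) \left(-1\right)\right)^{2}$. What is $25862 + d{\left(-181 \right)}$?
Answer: $56138$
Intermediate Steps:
$d{\left(Z \right)} = \left(7 + Z\right)^{2}$ ($d{\left(Z \right)} = \left(Z - -7\right)^{2} = \left(Z + 7\right)^{2} = \left(7 + Z\right)^{2}$)
$25862 + d{\left(-181 \right)} = 25862 + \left(7 - 181\right)^{2} = 25862 + \left(-174\right)^{2} = 25862 + 30276 = 56138$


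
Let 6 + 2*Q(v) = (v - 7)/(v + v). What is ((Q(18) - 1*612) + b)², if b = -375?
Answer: 5079270361/5184 ≈ 9.7980e+5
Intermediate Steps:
Q(v) = -3 + (-7 + v)/(4*v) (Q(v) = -3 + ((v - 7)/(v + v))/2 = -3 + ((-7 + v)/((2*v)))/2 = -3 + ((-7 + v)*(1/(2*v)))/2 = -3 + ((-7 + v)/(2*v))/2 = -3 + (-7 + v)/(4*v))
((Q(18) - 1*612) + b)² = (((¼)*(-7 - 11*18)/18 - 1*612) - 375)² = (((¼)*(1/18)*(-7 - 198) - 612) - 375)² = (((¼)*(1/18)*(-205) - 612) - 375)² = ((-205/72 - 612) - 375)² = (-44269/72 - 375)² = (-71269/72)² = 5079270361/5184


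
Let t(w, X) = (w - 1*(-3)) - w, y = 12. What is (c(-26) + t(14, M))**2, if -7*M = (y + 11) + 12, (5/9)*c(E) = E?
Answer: 47961/25 ≈ 1918.4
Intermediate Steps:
c(E) = 9*E/5
M = -5 (M = -((12 + 11) + 12)/7 = -(23 + 12)/7 = -1/7*35 = -5)
t(w, X) = 3 (t(w, X) = (w + 3) - w = (3 + w) - w = 3)
(c(-26) + t(14, M))**2 = ((9/5)*(-26) + 3)**2 = (-234/5 + 3)**2 = (-219/5)**2 = 47961/25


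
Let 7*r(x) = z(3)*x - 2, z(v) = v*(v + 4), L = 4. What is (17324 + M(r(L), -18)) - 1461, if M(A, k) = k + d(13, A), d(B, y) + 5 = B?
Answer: 15853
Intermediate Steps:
d(B, y) = -5 + B
z(v) = v*(4 + v)
r(x) = -2/7 + 3*x (r(x) = ((3*(4 + 3))*x - 2)/7 = ((3*7)*x - 2)/7 = (21*x - 2)/7 = (-2 + 21*x)/7 = -2/7 + 3*x)
M(A, k) = 8 + k (M(A, k) = k + (-5 + 13) = k + 8 = 8 + k)
(17324 + M(r(L), -18)) - 1461 = (17324 + (8 - 18)) - 1461 = (17324 - 10) - 1461 = 17314 - 1461 = 15853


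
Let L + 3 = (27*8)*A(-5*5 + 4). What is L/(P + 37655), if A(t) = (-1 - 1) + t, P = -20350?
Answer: -4971/17305 ≈ -0.28726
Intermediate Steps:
A(t) = -2 + t
L = -4971 (L = -3 + (27*8)*(-2 + (-5*5 + 4)) = -3 + 216*(-2 + (-25 + 4)) = -3 + 216*(-2 - 21) = -3 + 216*(-23) = -3 - 4968 = -4971)
L/(P + 37655) = -4971/(-20350 + 37655) = -4971/17305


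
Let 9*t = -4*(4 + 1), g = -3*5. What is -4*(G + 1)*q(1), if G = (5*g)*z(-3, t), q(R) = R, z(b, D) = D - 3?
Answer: -4712/3 ≈ -1570.7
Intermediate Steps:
g = -15
t = -20/9 (t = (-4*(4 + 1))/9 = (-4*5)/9 = (⅑)*(-20) = -20/9 ≈ -2.2222)
z(b, D) = -3 + D
G = 1175/3 (G = (5*(-15))*(-3 - 20/9) = -75*(-47/9) = 1175/3 ≈ 391.67)
-4*(G + 1)*q(1) = -4*(1175/3 + 1) = -4712/3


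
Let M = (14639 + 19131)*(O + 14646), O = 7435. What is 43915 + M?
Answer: 745719285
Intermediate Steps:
M = 745675370 (M = (14639 + 19131)*(7435 + 14646) = 33770*22081 = 745675370)
43915 + M = 43915 + 745675370 = 745719285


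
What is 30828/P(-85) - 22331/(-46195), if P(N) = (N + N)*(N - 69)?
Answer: 14348036/8638465 ≈ 1.6609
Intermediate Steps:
P(N) = 2*N*(-69 + N) (P(N) = (2*N)*(-69 + N) = 2*N*(-69 + N))
30828/P(-85) - 22331/(-46195) = 30828/((2*(-85)*(-69 - 85))) - 22331/(-46195) = 30828/((2*(-85)*(-154))) - 22331*(-1/46195) = 30828/26180 + 22331/46195 = 30828*(1/26180) + 22331/46195 = 1101/935 + 22331/46195 = 14348036/8638465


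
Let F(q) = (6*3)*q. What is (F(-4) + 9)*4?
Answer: -252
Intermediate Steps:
F(q) = 18*q
(F(-4) + 9)*4 = (18*(-4) + 9)*4 = (-72 + 9)*4 = -63*4 = -252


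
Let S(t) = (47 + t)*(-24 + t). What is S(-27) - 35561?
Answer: -36581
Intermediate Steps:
S(t) = (-24 + t)*(47 + t)
S(-27) - 35561 = (-1128 + (-27)**2 + 23*(-27)) - 35561 = (-1128 + 729 - 621) - 35561 = -1020 - 35561 = -36581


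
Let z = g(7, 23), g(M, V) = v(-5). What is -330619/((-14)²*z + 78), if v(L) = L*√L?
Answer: -12894141/2404042 - 81001655*I*√5/1202021 ≈ -5.3635 - 150.68*I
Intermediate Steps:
v(L) = L^(3/2)
g(M, V) = -5*I*√5 (g(M, V) = (-5)^(3/2) = -5*I*√5)
z = -5*I*√5 ≈ -11.18*I
-330619/((-14)²*z + 78) = -330619/((-14)²*(-5*I*√5) + 78) = -330619/(196*(-5*I*√5) + 78) = -330619/(-980*I*√5 + 78) = -330619/(78 - 980*I*√5)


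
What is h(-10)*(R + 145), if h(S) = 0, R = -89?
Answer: 0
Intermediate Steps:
h(-10)*(R + 145) = 0*(-89 + 145) = 0*56 = 0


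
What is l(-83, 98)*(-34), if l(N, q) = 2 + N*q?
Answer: 276488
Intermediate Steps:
l(-83, 98)*(-34) = (2 - 83*98)*(-34) = (2 - 8134)*(-34) = -8132*(-34) = 276488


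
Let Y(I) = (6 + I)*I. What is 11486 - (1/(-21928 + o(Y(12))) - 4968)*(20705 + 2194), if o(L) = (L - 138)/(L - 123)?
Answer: 77336775330625/679742 ≈ 1.1377e+8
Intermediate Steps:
Y(I) = I*(6 + I)
o(L) = (-138 + L)/(-123 + L)
11486 - (1/(-21928 + o(Y(12))) - 4968)*(20705 + 2194) = 11486 - (1/(-21928 + (-138 + 12*(6 + 12))/(-123 + 12*(6 + 12))) - 4968)*(20705 + 2194) = 11486 - (1/(-21928 + (-138 + 12*18)/(-123 + 12*18)) - 4968)*22899 = 11486 - (1/(-21928 + (-138 + 216)/(-123 + 216)) - 4968)*22899 = 11486 - (1/(-21928 + 78/93) - 4968)*22899 = 11486 - (1/(-21928 + (1/93)*78) - 4968)*22899 = 11486 - (1/(-21928 + 26/31) - 4968)*22899 = 11486 - (1/(-679742/31) - 4968)*22899 = 11486 - (-31/679742 - 4968)*22899 = 11486 - (-3376958287)*22899/679742 = 11486 - 1*(-77328967814013/679742) = 11486 + 77328967814013/679742 = 77336775330625/679742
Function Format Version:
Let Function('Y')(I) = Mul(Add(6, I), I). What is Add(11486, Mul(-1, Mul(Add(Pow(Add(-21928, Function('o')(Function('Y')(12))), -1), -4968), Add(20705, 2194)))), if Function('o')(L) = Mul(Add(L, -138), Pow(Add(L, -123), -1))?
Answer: Rational(77336775330625, 679742) ≈ 1.1377e+8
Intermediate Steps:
Function('Y')(I) = Mul(I, Add(6, I))
Function('o')(L) = Mul(Pow(Add(-123, L), -1), Add(-138, L)) (Function('o')(L) = Mul(Add(-138, L), Pow(Add(-123, L), -1)) = Mul(Pow(Add(-123, L), -1), Add(-138, L)))
Add(11486, Mul(-1, Mul(Add(Pow(Add(-21928, Function('o')(Function('Y')(12))), -1), -4968), Add(20705, 2194)))) = Add(11486, Mul(-1, Mul(Add(Pow(Add(-21928, Mul(Pow(Add(-123, Mul(12, Add(6, 12))), -1), Add(-138, Mul(12, Add(6, 12))))), -1), -4968), Add(20705, 2194)))) = Add(11486, Mul(-1, Mul(Add(Pow(Add(-21928, Mul(Pow(Add(-123, Mul(12, 18)), -1), Add(-138, Mul(12, 18)))), -1), -4968), 22899))) = Add(11486, Mul(-1, Mul(Add(Pow(Add(-21928, Mul(Pow(Add(-123, 216), -1), Add(-138, 216))), -1), -4968), 22899))) = Add(11486, Mul(-1, Mul(Add(Pow(Add(-21928, Mul(Pow(93, -1), 78)), -1), -4968), 22899))) = Add(11486, Mul(-1, Mul(Add(Pow(Add(-21928, Mul(Rational(1, 93), 78)), -1), -4968), 22899))) = Add(11486, Mul(-1, Mul(Add(Pow(Add(-21928, Rational(26, 31)), -1), -4968), 22899))) = Add(11486, Mul(-1, Mul(Add(Pow(Rational(-679742, 31), -1), -4968), 22899))) = Add(11486, Mul(-1, Mul(Add(Rational(-31, 679742), -4968), 22899))) = Add(11486, Mul(-1, Mul(Rational(-3376958287, 679742), 22899))) = Add(11486, Mul(-1, Rational(-77328967814013, 679742))) = Add(11486, Rational(77328967814013, 679742)) = Rational(77336775330625, 679742)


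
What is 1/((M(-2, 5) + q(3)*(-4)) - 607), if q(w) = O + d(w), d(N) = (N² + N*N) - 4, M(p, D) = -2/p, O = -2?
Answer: -1/654 ≈ -0.0015291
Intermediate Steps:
d(N) = -4 + 2*N² (d(N) = (N² + N²) - 4 = 2*N² - 4 = -4 + 2*N²)
q(w) = -6 + 2*w² (q(w) = -2 + (-4 + 2*w²) = -6 + 2*w²)
1/((M(-2, 5) + q(3)*(-4)) - 607) = 1/((-2/(-2) + (-6 + 2*3²)*(-4)) - 607) = 1/((-2*(-½) + (-6 + 2*9)*(-4)) - 607) = 1/((1 + (-6 + 18)*(-4)) - 607) = 1/((1 + 12*(-4)) - 607) = 1/((1 - 48) - 607) = 1/(-47 - 607) = 1/(-654) = -1/654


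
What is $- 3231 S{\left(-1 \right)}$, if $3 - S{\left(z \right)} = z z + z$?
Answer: $-9693$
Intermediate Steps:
$S{\left(z \right)} = 3 - z - z^{2}$ ($S{\left(z \right)} = 3 - \left(z z + z\right) = 3 - \left(z^{2} + z\right) = 3 - \left(z + z^{2}\right) = 3 - z - z^{2}$)
$- 3231 S{\left(-1 \right)} = - 3231 \left(3 - -1 - \left(-1\right)^{2}\right) = - 3231 \left(3 + 1 - 1\right) = \left(-3231\right) 3 = -9693$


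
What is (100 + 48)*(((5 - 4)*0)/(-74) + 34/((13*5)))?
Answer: 5032/65 ≈ 77.415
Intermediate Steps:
(100 + 48)*(((5 - 4)*0)/(-74) + 34/((13*5))) = 148*((1*0)*(-1/74) + 34/65) = 148*(0*(-1/74) + 34*(1/65)) = 148*(0 + 34/65) = 148*(34/65) = 5032/65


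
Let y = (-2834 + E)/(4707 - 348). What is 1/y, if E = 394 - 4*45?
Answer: -4359/2620 ≈ -1.6637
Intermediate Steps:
E = 214 (E = 394 - 1*180 = 394 - 180 = 214)
y = -2620/4359 (y = (-2834 + 214)/(4707 - 348) = -2620/4359 ≈ -0.60106)
1/y = 1/(-2620/4359) = -4359/2620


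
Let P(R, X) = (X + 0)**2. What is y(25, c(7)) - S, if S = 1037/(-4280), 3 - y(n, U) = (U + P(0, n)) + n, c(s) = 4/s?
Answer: -19393981/29960 ≈ -647.33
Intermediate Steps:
P(R, X) = X**2
y(n, U) = 3 - U - n - n**2 (y(n, U) = 3 - ((U + n**2) + n) = 3 - (U + n + n**2) = 3 + (-U - n - n**2) = 3 - U - n - n**2)
S = -1037/4280 (S = 1037*(-1/4280) = -1037/4280 ≈ -0.24229)
y(25, c(7)) - S = (3 - 4/7 - 1*25 - 1*25**2) - 1*(-1037/4280) = (3 - 4/7 - 25 - 1*625) + 1037/4280 = (3 - 1*4/7 - 25 - 625) + 1037/4280 = (3 - 4/7 - 25 - 625) + 1037/4280 = -4533/7 + 1037/4280 = -19393981/29960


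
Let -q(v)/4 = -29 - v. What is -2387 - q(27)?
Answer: -2611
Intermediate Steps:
q(v) = 116 + 4*v (q(v) = -4*(-29 - v) = 116 + 4*v)
-2387 - q(27) = -2387 - (116 + 4*27) = -2387 - (116 + 108) = -2387 - 1*224 = -2387 - 224 = -2611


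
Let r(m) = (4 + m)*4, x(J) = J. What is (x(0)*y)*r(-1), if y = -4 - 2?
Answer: 0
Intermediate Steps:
y = -6
r(m) = 16 + 4*m
(x(0)*y)*r(-1) = (0*(-6))*(16 + 4*(-1)) = 0*(16 - 4) = 0*12 = 0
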